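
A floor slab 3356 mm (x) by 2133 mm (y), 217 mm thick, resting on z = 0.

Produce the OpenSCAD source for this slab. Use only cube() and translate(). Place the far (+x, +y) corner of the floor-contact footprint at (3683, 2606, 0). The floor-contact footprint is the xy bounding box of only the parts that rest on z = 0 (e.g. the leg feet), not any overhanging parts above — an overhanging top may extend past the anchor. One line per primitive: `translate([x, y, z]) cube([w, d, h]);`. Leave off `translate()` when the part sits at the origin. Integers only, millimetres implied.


translate([327, 473, 0]) cube([3356, 2133, 217]);


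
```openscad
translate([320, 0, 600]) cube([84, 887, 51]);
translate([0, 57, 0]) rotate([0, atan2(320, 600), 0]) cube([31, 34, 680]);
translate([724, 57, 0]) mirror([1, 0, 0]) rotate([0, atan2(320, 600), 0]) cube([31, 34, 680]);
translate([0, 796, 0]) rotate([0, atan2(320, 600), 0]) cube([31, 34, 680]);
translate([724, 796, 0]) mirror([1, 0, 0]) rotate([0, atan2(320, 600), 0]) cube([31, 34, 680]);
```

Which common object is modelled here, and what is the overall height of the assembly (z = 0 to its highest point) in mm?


A sawhorse. The overall height is 651 mm.

A beam across two mirrored pairs of raked legs — a sawhorse. The beam's underside is at z = 600 (matching the legs' vertical rise in atan2(320, 600)) and the beam is 51 mm tall, so its top is at 600 + 51 = 651 mm. The raked legs top out at the beam's underside, so that is the highest point.


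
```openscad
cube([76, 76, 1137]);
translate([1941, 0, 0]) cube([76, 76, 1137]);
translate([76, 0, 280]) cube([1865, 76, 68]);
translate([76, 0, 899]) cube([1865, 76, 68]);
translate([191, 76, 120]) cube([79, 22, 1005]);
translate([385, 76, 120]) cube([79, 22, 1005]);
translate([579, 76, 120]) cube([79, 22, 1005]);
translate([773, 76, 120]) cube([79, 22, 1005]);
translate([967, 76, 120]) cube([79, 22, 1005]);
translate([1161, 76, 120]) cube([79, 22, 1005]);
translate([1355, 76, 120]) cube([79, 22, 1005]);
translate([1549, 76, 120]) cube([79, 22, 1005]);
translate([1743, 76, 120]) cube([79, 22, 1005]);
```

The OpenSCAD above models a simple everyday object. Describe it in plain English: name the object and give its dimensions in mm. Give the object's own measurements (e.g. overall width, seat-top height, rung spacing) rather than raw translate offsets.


A fence section. Two 76×76 mm posts, 1137 mm tall, stand on the floor with a clear span of 1865 mm between their inner faces. Two horizontal rails of 76×68 mm section span the gap between the posts with their undersides at z = 280 mm and z = 899 mm, flush with the posts' −y face. 9 pickets, each 79 mm wide, 22 mm thick and 1005 mm tall, are fixed to the +y face of the rails with their bottoms at z = 120 mm, spaced across the span with a 115 mm gap after the −x post and between neighbouring pickets, with 119 mm left before the +x post.


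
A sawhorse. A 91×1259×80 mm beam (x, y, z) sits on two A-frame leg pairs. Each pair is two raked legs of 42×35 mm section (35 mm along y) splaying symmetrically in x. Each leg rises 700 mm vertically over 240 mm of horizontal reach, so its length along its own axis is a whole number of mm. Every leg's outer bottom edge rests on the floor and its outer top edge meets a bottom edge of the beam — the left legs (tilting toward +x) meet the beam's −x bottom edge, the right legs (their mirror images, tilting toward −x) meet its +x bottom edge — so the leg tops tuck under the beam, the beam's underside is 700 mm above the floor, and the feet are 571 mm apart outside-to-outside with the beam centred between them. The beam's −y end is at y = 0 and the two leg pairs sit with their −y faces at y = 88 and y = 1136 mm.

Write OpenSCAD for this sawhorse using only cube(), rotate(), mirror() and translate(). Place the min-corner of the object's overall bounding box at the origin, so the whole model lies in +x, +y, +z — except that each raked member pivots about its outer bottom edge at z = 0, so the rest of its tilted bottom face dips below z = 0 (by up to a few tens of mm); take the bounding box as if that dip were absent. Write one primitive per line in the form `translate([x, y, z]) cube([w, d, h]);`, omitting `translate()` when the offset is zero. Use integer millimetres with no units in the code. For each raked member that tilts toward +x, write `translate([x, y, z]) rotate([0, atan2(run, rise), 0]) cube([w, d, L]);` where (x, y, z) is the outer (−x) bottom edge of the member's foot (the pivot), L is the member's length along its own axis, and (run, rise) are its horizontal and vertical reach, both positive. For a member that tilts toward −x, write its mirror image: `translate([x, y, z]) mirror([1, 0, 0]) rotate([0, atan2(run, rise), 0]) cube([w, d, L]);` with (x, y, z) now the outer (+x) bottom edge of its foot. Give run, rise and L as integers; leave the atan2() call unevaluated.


translate([240, 0, 700]) cube([91, 1259, 80]);
translate([0, 88, 0]) rotate([0, atan2(240, 700), 0]) cube([42, 35, 740]);
translate([571, 88, 0]) mirror([1, 0, 0]) rotate([0, atan2(240, 700), 0]) cube([42, 35, 740]);
translate([0, 1136, 0]) rotate([0, atan2(240, 700), 0]) cube([42, 35, 740]);
translate([571, 1136, 0]) mirror([1, 0, 0]) rotate([0, atan2(240, 700), 0]) cube([42, 35, 740]);


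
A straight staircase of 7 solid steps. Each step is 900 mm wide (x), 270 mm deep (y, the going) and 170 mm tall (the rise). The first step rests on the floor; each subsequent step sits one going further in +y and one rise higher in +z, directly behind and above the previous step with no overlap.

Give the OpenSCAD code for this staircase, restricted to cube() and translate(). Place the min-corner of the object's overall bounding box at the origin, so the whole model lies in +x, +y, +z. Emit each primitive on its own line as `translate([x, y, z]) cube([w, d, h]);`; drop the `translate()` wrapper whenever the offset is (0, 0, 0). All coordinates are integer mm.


cube([900, 270, 170]);
translate([0, 270, 170]) cube([900, 270, 170]);
translate([0, 540, 340]) cube([900, 270, 170]);
translate([0, 810, 510]) cube([900, 270, 170]);
translate([0, 1080, 680]) cube([900, 270, 170]);
translate([0, 1350, 850]) cube([900, 270, 170]);
translate([0, 1620, 1020]) cube([900, 270, 170]);


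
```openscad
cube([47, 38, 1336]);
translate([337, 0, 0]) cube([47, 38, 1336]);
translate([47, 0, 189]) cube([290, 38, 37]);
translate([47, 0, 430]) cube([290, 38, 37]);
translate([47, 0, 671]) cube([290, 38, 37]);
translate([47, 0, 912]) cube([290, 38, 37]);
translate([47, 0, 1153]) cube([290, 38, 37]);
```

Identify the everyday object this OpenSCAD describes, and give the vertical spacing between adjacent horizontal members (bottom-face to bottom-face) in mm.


A ladder. The rung spacing is 241 mm.

Two tall 47×38 posts with 5 short bars between them — a ladder. Adjacent rungs sit at z = 189 and z = 430, so the spacing is 430 − 189 = 241 mm.


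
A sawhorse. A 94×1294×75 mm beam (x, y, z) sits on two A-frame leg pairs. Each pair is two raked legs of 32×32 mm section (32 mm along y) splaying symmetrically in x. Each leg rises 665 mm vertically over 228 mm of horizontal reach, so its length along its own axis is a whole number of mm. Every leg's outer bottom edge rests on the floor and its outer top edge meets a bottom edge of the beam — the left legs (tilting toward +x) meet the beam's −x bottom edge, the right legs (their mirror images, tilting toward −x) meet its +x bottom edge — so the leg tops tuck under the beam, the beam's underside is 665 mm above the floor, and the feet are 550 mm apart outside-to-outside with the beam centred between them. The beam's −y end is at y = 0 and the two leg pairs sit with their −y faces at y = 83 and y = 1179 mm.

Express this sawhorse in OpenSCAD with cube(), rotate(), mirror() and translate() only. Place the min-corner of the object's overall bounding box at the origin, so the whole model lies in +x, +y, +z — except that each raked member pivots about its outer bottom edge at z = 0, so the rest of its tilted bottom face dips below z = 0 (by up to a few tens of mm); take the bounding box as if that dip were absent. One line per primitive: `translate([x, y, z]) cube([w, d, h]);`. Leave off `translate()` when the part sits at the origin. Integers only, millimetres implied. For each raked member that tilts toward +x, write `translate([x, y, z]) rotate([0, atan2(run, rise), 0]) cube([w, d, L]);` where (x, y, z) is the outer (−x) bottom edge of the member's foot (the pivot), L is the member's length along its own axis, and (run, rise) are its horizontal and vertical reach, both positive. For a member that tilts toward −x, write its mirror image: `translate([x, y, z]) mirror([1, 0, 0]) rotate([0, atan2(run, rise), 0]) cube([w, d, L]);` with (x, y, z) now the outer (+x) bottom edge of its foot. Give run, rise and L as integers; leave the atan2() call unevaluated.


translate([228, 0, 665]) cube([94, 1294, 75]);
translate([0, 83, 0]) rotate([0, atan2(228, 665), 0]) cube([32, 32, 703]);
translate([550, 83, 0]) mirror([1, 0, 0]) rotate([0, atan2(228, 665), 0]) cube([32, 32, 703]);
translate([0, 1179, 0]) rotate([0, atan2(228, 665), 0]) cube([32, 32, 703]);
translate([550, 1179, 0]) mirror([1, 0, 0]) rotate([0, atan2(228, 665), 0]) cube([32, 32, 703]);


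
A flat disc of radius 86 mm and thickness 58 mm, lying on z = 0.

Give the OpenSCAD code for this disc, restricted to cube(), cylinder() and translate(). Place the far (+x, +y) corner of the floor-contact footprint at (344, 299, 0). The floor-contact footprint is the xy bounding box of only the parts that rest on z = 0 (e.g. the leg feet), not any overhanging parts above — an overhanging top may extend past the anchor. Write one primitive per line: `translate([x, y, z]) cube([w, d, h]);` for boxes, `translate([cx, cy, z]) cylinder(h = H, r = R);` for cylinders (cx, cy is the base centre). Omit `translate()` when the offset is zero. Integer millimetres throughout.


translate([258, 213, 0]) cylinder(h = 58, r = 86);


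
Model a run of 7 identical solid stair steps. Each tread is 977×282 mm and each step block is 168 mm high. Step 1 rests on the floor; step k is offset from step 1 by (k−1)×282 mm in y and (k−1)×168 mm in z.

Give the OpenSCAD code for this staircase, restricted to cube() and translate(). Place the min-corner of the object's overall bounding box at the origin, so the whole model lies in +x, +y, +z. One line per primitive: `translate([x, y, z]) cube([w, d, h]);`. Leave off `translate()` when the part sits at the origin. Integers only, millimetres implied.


cube([977, 282, 168]);
translate([0, 282, 168]) cube([977, 282, 168]);
translate([0, 564, 336]) cube([977, 282, 168]);
translate([0, 846, 504]) cube([977, 282, 168]);
translate([0, 1128, 672]) cube([977, 282, 168]);
translate([0, 1410, 840]) cube([977, 282, 168]);
translate([0, 1692, 1008]) cube([977, 282, 168]);


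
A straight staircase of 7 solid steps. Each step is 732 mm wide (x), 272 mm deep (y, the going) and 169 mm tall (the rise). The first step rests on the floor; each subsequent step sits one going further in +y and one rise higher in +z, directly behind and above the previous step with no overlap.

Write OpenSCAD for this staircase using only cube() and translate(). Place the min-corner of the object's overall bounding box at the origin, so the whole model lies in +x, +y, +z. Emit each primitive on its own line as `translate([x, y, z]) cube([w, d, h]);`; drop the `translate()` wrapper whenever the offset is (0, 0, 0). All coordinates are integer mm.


cube([732, 272, 169]);
translate([0, 272, 169]) cube([732, 272, 169]);
translate([0, 544, 338]) cube([732, 272, 169]);
translate([0, 816, 507]) cube([732, 272, 169]);
translate([0, 1088, 676]) cube([732, 272, 169]);
translate([0, 1360, 845]) cube([732, 272, 169]);
translate([0, 1632, 1014]) cube([732, 272, 169]);


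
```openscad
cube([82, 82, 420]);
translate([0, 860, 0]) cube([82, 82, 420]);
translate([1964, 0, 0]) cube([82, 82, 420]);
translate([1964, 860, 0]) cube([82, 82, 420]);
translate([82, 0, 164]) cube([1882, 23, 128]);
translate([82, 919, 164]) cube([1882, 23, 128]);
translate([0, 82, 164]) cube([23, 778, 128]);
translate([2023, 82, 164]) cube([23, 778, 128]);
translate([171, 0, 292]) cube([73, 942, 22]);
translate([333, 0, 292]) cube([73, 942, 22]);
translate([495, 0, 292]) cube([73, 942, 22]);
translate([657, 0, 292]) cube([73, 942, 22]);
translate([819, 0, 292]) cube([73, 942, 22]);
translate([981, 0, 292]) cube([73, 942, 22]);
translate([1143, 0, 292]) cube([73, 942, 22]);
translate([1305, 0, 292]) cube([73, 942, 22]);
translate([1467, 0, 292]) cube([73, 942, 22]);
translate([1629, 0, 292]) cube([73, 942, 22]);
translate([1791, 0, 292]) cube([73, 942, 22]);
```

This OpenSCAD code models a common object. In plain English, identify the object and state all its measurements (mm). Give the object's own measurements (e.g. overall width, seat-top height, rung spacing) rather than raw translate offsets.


A bed frame 2046 mm long (x) by 942 mm wide (y). Four 82×82 mm corner posts, 420 mm tall, at the corners of the footprint. Four rails of 23 mm thickness and 128 mm height run between adjacent posts with their undersides at z = 164 mm, their outer faces flush with the outside of the frame (the two x-running rails run between the posts' inner faces; the two y-running rails run between the posts' inner faces). 11 slats, each 73 mm wide (x) and 22 mm thick, lie across the top of the two x-running rails, running the full 942 mm width of the frame in y; along x they sit between the end posts with a 89 mm gap after the −x posts and between neighbouring slats, leaving 100 mm before the +x posts.


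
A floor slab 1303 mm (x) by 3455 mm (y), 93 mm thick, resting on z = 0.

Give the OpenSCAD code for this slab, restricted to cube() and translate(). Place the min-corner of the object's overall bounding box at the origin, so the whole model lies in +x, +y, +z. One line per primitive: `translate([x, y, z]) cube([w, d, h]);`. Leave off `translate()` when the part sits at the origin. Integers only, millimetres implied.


cube([1303, 3455, 93]);


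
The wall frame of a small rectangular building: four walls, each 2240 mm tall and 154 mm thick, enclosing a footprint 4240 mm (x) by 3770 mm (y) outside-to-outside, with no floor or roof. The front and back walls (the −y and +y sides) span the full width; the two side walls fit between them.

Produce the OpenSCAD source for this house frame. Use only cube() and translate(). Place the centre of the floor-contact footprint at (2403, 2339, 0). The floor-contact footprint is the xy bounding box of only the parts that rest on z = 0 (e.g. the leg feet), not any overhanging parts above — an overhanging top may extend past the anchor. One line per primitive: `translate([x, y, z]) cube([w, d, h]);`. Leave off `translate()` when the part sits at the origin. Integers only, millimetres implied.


translate([283, 454, 0]) cube([4240, 154, 2240]);
translate([283, 4070, 0]) cube([4240, 154, 2240]);
translate([283, 608, 0]) cube([154, 3462, 2240]);
translate([4369, 608, 0]) cube([154, 3462, 2240]);


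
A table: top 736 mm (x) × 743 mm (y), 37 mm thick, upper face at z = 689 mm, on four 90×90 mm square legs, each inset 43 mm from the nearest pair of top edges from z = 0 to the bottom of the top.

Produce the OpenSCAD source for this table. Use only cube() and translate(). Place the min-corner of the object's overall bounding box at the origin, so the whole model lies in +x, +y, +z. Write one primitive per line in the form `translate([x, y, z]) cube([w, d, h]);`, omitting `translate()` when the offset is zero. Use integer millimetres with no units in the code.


translate([0, 0, 652]) cube([736, 743, 37]);
translate([43, 43, 0]) cube([90, 90, 652]);
translate([603, 43, 0]) cube([90, 90, 652]);
translate([43, 610, 0]) cube([90, 90, 652]);
translate([603, 610, 0]) cube([90, 90, 652]);


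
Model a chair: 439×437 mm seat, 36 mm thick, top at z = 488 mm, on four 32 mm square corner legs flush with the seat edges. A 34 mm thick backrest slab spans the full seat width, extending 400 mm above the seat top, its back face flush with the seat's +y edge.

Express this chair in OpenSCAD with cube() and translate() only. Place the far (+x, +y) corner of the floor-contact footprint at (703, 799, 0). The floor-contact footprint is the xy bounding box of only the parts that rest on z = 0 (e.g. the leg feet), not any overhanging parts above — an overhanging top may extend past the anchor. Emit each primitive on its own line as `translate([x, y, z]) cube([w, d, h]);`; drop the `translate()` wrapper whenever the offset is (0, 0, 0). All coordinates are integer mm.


translate([264, 362, 452]) cube([439, 437, 36]);
translate([264, 362, 0]) cube([32, 32, 452]);
translate([671, 362, 0]) cube([32, 32, 452]);
translate([264, 767, 0]) cube([32, 32, 452]);
translate([671, 767, 0]) cube([32, 32, 452]);
translate([264, 765, 488]) cube([439, 34, 400]);


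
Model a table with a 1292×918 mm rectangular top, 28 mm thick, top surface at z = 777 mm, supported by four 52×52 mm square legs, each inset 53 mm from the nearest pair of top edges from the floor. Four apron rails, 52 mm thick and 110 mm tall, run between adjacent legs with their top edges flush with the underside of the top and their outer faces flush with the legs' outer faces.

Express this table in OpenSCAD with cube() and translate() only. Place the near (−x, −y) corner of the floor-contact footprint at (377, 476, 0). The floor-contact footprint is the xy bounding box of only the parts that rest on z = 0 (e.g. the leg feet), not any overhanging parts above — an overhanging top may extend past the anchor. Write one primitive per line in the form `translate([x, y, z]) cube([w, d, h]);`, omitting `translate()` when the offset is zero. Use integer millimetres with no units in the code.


translate([324, 423, 749]) cube([1292, 918, 28]);
translate([377, 476, 0]) cube([52, 52, 749]);
translate([1511, 476, 0]) cube([52, 52, 749]);
translate([377, 1236, 0]) cube([52, 52, 749]);
translate([1511, 1236, 0]) cube([52, 52, 749]);
translate([429, 476, 639]) cube([1082, 52, 110]);
translate([429, 1236, 639]) cube([1082, 52, 110]);
translate([377, 528, 639]) cube([52, 708, 110]);
translate([1511, 528, 639]) cube([52, 708, 110]);


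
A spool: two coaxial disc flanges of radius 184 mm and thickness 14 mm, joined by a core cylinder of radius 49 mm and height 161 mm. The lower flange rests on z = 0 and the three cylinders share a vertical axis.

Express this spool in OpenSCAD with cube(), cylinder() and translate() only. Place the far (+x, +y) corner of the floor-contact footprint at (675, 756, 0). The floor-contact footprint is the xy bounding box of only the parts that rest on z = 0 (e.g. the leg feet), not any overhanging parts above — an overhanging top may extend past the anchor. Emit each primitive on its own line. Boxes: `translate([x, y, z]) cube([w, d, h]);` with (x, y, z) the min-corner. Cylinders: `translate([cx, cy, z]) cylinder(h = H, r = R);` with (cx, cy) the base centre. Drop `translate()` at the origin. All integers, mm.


translate([491, 572, 0]) cylinder(h = 14, r = 184);
translate([491, 572, 14]) cylinder(h = 161, r = 49);
translate([491, 572, 175]) cylinder(h = 14, r = 184);


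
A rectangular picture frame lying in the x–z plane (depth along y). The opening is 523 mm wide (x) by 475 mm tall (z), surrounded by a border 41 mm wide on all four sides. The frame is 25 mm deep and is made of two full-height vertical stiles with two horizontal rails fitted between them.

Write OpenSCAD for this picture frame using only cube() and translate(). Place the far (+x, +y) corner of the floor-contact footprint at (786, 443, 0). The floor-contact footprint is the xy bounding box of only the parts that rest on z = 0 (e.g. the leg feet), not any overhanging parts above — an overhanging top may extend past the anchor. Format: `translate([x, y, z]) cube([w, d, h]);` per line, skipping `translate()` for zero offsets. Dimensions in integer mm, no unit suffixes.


translate([181, 418, 0]) cube([41, 25, 557]);
translate([745, 418, 0]) cube([41, 25, 557]);
translate([222, 418, 0]) cube([523, 25, 41]);
translate([222, 418, 516]) cube([523, 25, 41]);


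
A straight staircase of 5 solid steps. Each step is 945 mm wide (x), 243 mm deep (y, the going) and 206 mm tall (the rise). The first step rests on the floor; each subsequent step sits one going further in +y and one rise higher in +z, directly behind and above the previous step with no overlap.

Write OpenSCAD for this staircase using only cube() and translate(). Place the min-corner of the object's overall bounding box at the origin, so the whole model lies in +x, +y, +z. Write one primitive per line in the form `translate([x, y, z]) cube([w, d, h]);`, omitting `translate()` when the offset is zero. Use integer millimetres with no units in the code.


cube([945, 243, 206]);
translate([0, 243, 206]) cube([945, 243, 206]);
translate([0, 486, 412]) cube([945, 243, 206]);
translate([0, 729, 618]) cube([945, 243, 206]);
translate([0, 972, 824]) cube([945, 243, 206]);


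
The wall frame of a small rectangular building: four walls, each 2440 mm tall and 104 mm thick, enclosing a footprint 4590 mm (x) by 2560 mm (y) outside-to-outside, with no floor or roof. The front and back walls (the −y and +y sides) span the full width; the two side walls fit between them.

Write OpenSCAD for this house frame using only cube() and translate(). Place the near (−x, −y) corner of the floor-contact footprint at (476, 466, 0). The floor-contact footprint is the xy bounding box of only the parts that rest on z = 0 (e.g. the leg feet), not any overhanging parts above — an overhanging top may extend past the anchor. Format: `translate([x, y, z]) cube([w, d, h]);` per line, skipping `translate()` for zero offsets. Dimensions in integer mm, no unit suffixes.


translate([476, 466, 0]) cube([4590, 104, 2440]);
translate([476, 2922, 0]) cube([4590, 104, 2440]);
translate([476, 570, 0]) cube([104, 2352, 2440]);
translate([4962, 570, 0]) cube([104, 2352, 2440]);


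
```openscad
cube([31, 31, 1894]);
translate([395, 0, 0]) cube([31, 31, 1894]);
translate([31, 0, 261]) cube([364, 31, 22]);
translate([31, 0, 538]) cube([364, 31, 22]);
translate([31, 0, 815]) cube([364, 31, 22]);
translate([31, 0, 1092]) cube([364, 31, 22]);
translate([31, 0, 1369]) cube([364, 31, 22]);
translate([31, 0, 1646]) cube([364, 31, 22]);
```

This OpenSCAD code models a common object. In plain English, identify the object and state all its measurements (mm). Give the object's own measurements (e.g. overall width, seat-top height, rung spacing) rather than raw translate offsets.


A straight ladder. Two 31×31 mm vertical rails, 1894 mm tall, stand 426 mm apart (outside-to-outside) with their front faces coplanar on the −y side. 6 rungs, each 31 mm deep and 22 mm tall, span between the inner faces of the rails, front faces flush with the rails. The lowest rung's underside is at z = 261 mm and rungs are spaced 277 mm apart (underside to underside).


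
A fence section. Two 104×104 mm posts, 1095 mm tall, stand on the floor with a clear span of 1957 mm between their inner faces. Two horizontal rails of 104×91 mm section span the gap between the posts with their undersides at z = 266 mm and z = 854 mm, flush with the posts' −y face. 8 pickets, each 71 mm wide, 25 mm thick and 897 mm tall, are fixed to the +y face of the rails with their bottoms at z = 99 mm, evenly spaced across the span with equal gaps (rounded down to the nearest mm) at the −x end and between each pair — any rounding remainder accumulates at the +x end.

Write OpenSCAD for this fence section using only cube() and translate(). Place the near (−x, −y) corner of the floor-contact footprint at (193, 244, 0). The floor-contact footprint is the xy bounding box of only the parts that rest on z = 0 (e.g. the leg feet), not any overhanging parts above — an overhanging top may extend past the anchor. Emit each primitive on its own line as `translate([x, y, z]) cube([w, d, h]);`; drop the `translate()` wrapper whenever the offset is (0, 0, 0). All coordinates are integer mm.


translate([193, 244, 0]) cube([104, 104, 1095]);
translate([2254, 244, 0]) cube([104, 104, 1095]);
translate([297, 244, 266]) cube([1957, 104, 91]);
translate([297, 244, 854]) cube([1957, 104, 91]);
translate([451, 348, 99]) cube([71, 25, 897]);
translate([676, 348, 99]) cube([71, 25, 897]);
translate([901, 348, 99]) cube([71, 25, 897]);
translate([1126, 348, 99]) cube([71, 25, 897]);
translate([1351, 348, 99]) cube([71, 25, 897]);
translate([1576, 348, 99]) cube([71, 25, 897]);
translate([1801, 348, 99]) cube([71, 25, 897]);
translate([2026, 348, 99]) cube([71, 25, 897]);


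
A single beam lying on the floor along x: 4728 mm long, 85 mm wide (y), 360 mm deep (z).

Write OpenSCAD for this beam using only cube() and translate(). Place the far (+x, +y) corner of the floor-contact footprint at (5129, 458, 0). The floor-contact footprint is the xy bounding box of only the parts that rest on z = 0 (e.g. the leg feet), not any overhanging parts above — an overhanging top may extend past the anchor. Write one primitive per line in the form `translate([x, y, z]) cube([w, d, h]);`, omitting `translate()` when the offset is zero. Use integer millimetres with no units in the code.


translate([401, 373, 0]) cube([4728, 85, 360]);


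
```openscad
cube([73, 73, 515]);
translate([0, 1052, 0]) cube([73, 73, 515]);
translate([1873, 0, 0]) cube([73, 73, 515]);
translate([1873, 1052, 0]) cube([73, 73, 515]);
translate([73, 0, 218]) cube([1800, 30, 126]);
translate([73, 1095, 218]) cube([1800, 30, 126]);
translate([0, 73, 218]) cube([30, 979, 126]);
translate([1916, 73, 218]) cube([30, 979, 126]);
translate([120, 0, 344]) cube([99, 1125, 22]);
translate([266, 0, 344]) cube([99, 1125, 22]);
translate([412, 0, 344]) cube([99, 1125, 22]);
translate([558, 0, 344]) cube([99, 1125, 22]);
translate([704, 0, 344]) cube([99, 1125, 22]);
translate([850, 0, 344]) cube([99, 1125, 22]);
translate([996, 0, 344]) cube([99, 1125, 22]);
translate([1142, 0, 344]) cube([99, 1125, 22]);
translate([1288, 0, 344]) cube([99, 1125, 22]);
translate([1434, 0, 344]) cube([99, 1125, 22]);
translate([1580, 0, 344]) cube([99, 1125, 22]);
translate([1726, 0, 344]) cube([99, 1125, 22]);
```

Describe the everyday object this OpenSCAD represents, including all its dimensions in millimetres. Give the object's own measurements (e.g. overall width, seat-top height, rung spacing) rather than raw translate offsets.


A bed frame 1946 mm long (x) by 1125 mm wide (y). Four 73×73 mm corner posts, 515 mm tall, at the corners of the footprint. Four rails of 30 mm thickness and 126 mm height run between adjacent posts with their undersides at z = 218 mm, their outer faces flush with the outside of the frame (the two x-running rails run between the posts' inner faces; the two y-running rails run between the posts' inner faces). 12 slats, each 99 mm wide (x) and 22 mm thick, lie across the top of the two x-running rails, running the full 1125 mm width of the frame in y; along x they sit between the end posts with a 47 mm gap after the −x posts and between neighbouring slats, leaving 48 mm before the +x posts.


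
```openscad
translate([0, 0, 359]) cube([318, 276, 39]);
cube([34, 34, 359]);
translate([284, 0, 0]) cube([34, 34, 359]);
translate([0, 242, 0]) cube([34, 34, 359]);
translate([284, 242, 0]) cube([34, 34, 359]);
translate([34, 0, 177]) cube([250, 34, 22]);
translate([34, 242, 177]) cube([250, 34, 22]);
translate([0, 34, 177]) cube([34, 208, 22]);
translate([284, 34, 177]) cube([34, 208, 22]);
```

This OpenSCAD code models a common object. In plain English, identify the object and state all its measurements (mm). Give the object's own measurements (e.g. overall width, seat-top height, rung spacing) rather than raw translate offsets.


A simple wooden stool: a rectangular seat 318 mm (x) by 276 mm (y), 39 mm thick, top face at z = 398 mm, on four square legs, each 34×34 mm in cross-section. The legs rest on z = 0, each flush with a corner of the seat. Four stretchers, 34 mm wide and 22 mm tall, connect adjacent legs with their undersides at z = 177 mm, each running between the inner faces of the legs it joins and aligned with the legs' outer faces on the other axis.


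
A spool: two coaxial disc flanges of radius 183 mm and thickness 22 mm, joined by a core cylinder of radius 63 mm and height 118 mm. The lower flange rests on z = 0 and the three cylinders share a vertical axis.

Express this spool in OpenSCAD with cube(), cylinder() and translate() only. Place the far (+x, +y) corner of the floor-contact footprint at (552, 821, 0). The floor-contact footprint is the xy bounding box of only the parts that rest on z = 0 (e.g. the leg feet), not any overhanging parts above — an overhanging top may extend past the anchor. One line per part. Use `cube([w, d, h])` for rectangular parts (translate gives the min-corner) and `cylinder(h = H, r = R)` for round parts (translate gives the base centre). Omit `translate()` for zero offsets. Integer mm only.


translate([369, 638, 0]) cylinder(h = 22, r = 183);
translate([369, 638, 22]) cylinder(h = 118, r = 63);
translate([369, 638, 140]) cylinder(h = 22, r = 183);


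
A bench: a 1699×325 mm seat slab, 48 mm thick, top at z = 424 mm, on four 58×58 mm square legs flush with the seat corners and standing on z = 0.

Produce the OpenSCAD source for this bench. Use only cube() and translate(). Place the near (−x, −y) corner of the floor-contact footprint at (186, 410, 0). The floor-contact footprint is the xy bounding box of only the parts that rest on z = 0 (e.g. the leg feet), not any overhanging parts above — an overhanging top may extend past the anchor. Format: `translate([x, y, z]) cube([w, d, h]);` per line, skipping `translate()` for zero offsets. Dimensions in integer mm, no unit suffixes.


translate([186, 410, 376]) cube([1699, 325, 48]);
translate([186, 410, 0]) cube([58, 58, 376]);
translate([186, 677, 0]) cube([58, 58, 376]);
translate([1827, 410, 0]) cube([58, 58, 376]);
translate([1827, 677, 0]) cube([58, 58, 376]);


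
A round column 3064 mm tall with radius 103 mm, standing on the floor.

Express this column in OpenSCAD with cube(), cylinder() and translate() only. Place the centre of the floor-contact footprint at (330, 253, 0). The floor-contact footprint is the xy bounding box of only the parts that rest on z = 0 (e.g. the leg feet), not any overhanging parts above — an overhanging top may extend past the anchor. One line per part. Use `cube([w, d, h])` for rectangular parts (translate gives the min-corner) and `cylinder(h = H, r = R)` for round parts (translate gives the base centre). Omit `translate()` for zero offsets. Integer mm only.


translate([330, 253, 0]) cylinder(h = 3064, r = 103);


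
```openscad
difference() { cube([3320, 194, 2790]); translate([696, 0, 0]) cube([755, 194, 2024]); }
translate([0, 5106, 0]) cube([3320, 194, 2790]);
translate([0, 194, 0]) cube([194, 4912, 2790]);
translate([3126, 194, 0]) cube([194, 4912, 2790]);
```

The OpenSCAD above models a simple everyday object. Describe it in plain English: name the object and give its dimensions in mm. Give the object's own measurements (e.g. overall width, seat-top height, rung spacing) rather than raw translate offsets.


A single room: four walls, each 2790 mm tall and 194 mm thick, enclosing an outside footprint 3320×5300 mm (x × y), no floor or roof. The front and back walls (−y and +y sides) run the full x-width; the side walls fit between their inner faces. A door opening 755 mm wide and 2024 mm tall is cut through the front wall from the floor up, its −x edge 696 mm from the wall's −x end.


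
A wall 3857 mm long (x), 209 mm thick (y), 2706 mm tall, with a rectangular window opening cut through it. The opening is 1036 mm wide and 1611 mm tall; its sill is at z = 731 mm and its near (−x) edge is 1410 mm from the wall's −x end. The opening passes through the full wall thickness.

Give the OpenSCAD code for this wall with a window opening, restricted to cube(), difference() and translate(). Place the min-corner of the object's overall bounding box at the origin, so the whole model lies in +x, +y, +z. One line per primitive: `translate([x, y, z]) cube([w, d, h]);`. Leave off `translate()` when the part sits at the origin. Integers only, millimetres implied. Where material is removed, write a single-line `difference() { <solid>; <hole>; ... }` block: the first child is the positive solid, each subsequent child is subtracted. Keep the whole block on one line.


difference() { cube([3857, 209, 2706]); translate([1410, 0, 731]) cube([1036, 209, 1611]); }


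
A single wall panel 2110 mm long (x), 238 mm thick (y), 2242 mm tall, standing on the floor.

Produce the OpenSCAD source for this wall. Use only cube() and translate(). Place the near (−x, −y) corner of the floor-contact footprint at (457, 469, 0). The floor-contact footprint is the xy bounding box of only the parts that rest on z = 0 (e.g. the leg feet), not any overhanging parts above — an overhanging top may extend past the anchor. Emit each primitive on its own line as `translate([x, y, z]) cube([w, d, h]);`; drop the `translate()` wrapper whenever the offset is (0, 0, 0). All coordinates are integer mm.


translate([457, 469, 0]) cube([2110, 238, 2242]);


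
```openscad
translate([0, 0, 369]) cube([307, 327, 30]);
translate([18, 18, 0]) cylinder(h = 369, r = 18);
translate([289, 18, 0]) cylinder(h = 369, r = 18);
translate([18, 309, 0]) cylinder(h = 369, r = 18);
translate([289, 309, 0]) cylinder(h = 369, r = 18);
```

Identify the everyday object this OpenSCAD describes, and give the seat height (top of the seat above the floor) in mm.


A stool. The seat height is 399 mm.

A 307×327×30 slab at z = 369 on four corner cylinders — a stool. The seat top is 369 + 30 = 399 mm.


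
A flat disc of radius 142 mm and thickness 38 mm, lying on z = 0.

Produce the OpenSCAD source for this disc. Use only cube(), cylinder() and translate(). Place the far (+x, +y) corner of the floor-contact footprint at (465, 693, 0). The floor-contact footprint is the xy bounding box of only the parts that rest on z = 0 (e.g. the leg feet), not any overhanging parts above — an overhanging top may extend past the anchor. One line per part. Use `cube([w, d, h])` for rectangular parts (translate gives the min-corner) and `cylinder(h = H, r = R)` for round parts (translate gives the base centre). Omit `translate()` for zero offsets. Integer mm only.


translate([323, 551, 0]) cylinder(h = 38, r = 142);


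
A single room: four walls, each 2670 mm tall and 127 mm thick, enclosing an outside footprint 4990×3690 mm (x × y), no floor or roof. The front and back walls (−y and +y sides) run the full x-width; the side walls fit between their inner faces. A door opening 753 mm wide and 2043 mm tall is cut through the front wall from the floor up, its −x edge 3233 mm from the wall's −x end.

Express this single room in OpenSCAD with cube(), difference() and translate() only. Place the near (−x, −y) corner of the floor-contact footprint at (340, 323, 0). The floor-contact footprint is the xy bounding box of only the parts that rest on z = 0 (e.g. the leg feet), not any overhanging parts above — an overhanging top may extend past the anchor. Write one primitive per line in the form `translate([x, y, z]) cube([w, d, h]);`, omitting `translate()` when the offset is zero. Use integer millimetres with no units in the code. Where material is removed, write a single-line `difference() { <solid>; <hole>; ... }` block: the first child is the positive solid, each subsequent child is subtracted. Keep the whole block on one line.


difference() { translate([340, 323, 0]) cube([4990, 127, 2670]); translate([3573, 323, 0]) cube([753, 127, 2043]); }
translate([340, 3886, 0]) cube([4990, 127, 2670]);
translate([340, 450, 0]) cube([127, 3436, 2670]);
translate([5203, 450, 0]) cube([127, 3436, 2670]);


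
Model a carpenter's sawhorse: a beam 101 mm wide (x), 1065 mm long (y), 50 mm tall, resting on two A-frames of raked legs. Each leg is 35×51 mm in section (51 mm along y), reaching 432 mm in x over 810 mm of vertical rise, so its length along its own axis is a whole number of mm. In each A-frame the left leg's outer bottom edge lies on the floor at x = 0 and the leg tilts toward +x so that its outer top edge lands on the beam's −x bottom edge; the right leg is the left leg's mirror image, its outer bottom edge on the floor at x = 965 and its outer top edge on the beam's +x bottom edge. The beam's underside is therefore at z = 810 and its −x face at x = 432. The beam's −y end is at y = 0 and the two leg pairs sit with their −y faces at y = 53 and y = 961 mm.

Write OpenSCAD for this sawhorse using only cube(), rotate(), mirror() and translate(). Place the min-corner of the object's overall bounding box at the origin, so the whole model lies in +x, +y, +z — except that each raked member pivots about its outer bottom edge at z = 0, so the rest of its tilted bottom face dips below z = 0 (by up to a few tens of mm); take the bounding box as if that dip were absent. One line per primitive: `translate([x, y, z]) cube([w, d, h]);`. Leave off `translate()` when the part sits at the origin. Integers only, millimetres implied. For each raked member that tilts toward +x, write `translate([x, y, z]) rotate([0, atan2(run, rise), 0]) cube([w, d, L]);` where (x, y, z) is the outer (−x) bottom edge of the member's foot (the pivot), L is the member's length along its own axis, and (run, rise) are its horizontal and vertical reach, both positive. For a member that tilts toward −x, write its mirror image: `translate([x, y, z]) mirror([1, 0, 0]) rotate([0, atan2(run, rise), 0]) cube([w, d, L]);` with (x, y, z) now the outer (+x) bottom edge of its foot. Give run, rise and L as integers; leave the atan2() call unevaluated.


translate([432, 0, 810]) cube([101, 1065, 50]);
translate([0, 53, 0]) rotate([0, atan2(432, 810), 0]) cube([35, 51, 918]);
translate([965, 53, 0]) mirror([1, 0, 0]) rotate([0, atan2(432, 810), 0]) cube([35, 51, 918]);
translate([0, 961, 0]) rotate([0, atan2(432, 810), 0]) cube([35, 51, 918]);
translate([965, 961, 0]) mirror([1, 0, 0]) rotate([0, atan2(432, 810), 0]) cube([35, 51, 918]);


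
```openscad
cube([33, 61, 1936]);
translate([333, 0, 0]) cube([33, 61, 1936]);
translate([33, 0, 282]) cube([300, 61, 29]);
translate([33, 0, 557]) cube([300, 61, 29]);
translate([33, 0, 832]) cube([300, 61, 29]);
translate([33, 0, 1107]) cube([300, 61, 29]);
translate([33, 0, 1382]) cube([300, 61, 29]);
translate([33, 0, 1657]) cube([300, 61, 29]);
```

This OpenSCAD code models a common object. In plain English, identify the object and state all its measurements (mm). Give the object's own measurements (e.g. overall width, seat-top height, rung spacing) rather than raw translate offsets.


A straight ladder. Two 33×61 mm vertical rails, 1936 mm tall, stand 366 mm apart (outside-to-outside) with their front faces coplanar on the −y side. 6 rungs, each 61 mm deep and 29 mm tall, span between the inner faces of the rails, front faces flush with the rails. The lowest rung's underside is at z = 282 mm and rungs are spaced 275 mm apart (underside to underside).


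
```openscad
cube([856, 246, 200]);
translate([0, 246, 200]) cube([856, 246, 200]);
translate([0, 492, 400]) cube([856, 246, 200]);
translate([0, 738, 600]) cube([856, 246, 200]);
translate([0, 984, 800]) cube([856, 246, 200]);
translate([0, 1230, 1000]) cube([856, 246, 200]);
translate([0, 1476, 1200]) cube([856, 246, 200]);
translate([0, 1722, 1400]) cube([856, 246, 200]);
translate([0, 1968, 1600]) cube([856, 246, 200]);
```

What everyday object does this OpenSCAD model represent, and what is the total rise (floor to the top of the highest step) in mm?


A staircase. The total rise is 1800 mm.

9 identical blocks, each offset up and back from the previous — a staircase. Each step is 200 mm tall and there are 9 of them, so the total rise is 9 × 200 = 1800 mm.
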